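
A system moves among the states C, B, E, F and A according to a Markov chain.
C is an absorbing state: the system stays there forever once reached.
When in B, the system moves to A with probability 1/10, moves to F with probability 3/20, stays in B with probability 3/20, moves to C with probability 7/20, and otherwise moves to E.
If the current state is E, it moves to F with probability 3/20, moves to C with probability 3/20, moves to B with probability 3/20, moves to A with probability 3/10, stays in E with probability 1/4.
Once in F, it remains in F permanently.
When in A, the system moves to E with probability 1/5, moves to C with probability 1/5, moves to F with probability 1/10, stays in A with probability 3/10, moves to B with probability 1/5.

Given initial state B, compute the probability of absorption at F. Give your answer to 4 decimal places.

0.3393

Let h(s) be the probability of absorption at F starting from transient state s. Then h(F) = 1 and h(C) = 0. By first-step analysis:
h(B) = 0.35·0 + 0.15·h(B) + 0.25·h(E) + 0.15·1 + 0.1·h(A)
h(E) = 0.15·0 + 0.15·h(B) + 0.25·h(E) + 0.15·1 + 0.3·h(A)
h(A) = 0.2·0 + 0.2·h(B) + 0.2·h(E) + 0.1·1 + 0.3·h(A)
Solving: h(B) = 0.3393, h(E) = 0.4107, h(A) = 0.3571.
Starting from B, the probability is 0.3393.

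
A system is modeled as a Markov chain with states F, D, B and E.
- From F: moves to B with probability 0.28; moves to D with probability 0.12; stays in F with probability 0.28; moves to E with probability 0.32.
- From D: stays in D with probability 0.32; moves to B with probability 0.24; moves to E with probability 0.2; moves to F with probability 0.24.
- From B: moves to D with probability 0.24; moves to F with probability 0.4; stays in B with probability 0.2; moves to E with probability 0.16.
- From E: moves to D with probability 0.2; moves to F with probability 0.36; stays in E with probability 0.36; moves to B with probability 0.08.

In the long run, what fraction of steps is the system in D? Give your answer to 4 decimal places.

Let the stationary distribution be π with π = πP and π_1 + π_2 + π_3 + π_4 = 1.
π_1 = 0.28·π_1 + 0.24·π_2 + 0.4·π_3 + 0.36·π_4
π_2 = 0.12·π_1 + 0.32·π_2 + 0.24·π_3 + 0.2·π_4
π_3 = 0.28·π_1 + 0.24·π_2 + 0.2·π_3 + 0.08·π_4
Solving with the normalization constraint gives π = (0.3177, 0.2075, 0.2008, 0.2739).
So the stationary probability of D is 0.2075.

0.2075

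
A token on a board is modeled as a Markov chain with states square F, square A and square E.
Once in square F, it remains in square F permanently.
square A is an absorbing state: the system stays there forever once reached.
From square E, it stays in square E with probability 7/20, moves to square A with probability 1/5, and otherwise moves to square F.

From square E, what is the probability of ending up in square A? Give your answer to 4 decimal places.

0.3077

Let h(s) be the probability of absorption at square A starting from transient state s. Then h(square A) = 1 and h(square F) = 0. By first-step analysis:
h(square E) = 0.45·0 + 0.2·1 + 0.35·h(square E)
Solving: h(square E) = 0.3077.
Starting from square E, the probability is 0.3077.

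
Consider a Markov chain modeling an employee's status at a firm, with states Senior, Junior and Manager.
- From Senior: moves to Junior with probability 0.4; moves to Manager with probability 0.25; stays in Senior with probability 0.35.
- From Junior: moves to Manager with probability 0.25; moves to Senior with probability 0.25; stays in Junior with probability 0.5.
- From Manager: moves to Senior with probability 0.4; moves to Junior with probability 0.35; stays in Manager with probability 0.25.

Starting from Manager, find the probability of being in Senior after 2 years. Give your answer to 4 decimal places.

Sum over the intermediate state after 1 year:
P = P(Manager→Senior)·P(Senior→Senior) + P(Manager→Junior)·P(Junior→Senior) + P(Manager→Manager)·P(Manager→Senior)
  = 0.4×0.35 + 0.35×0.25 + 0.25×0.4
  = 0.1400 + 0.0875 + 0.1000 = 0.3275

0.3275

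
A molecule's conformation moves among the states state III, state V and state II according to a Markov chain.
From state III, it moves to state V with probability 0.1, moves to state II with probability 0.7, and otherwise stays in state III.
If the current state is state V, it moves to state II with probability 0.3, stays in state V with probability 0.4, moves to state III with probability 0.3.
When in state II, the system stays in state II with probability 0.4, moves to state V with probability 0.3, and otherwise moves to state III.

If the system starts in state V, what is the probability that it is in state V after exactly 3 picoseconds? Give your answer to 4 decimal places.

0.2740

Propagate the distribution vector 3 picoseconds from state V.
After 0 picoseconds: (0.0000, 1.0000, 0.0000)
After 1 picosecond: (0.3000, 0.4000, 0.3000)
After 2 picoseconds: (0.2700, 0.2800, 0.4500)
After 3 picoseconds: (0.2730, 0.2740, 0.4530)
P(in state V after 3 picoseconds) = 0.2740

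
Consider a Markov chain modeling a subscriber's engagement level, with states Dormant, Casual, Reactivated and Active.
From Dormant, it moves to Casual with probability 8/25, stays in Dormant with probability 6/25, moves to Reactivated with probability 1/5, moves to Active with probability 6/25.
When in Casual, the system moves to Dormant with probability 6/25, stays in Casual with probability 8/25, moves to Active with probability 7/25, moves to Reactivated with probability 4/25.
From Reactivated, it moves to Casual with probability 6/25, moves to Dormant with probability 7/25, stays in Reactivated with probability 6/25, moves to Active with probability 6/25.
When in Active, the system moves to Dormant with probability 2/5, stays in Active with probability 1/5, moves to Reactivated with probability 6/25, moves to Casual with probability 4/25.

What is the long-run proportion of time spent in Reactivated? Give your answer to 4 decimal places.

Let the stationary distribution be π with π = πP and π_1 + π_2 + π_3 + π_4 = 1.
π_1 = 0.24·π_1 + 0.24·π_2 + 0.28·π_3 + 0.4·π_4
π_2 = 0.32·π_1 + 0.32·π_2 + 0.24·π_3 + 0.16·π_4
π_3 = 0.2·π_1 + 0.16·π_2 + 0.24·π_3 + 0.24·π_4
Solving with the normalization constraint gives π = (0.2868, 0.2649, 0.2073, 0.2410).
So the stationary probability of Reactivated is 0.2073.

0.2073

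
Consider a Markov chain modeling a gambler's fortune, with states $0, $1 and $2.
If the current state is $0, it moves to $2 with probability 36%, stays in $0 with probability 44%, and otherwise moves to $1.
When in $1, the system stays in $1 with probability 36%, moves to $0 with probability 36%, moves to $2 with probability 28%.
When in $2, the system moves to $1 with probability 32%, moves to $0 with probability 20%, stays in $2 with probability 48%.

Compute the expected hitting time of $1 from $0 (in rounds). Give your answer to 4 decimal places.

Let t(s) be the expected number of rounds to first reach $1 from state s, with t($1) = 0. Conditioning on the first round:
t($0) = 1 + 0.44·t($0) + 0.36·t($2)
t($2) = 1 + 0.2·t($0) + 0.48·t($2)
Solving: t($0) = 4.0146, t($2) = 3.4672.
Expected rounds from $0 to $1: 4.0146.

4.0146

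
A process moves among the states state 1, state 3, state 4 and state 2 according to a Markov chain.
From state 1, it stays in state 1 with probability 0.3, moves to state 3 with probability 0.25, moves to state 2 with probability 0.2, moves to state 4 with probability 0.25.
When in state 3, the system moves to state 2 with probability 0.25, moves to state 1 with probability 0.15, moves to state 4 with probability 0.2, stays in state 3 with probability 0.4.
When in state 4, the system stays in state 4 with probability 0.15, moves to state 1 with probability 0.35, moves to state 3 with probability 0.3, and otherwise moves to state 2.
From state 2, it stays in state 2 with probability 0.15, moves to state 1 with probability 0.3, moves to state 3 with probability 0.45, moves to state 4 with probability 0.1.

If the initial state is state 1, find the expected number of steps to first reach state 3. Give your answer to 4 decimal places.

3.3539

Let t(s) be the expected number of steps to first reach state 3 from state s, with t(state 3) = 0. Conditioning on the first step:
t(state 1) = 1 + 0.3·t(state 1) + 0.25·t(state 4) + 0.2·t(state 2)
t(state 4) = 1 + 0.35·t(state 1) + 0.15·t(state 4) + 0.2·t(state 2)
t(state 2) = 1 + 0.3·t(state 1) + 0.1·t(state 4) + 0.15·t(state 2)
Solving: t(state 1) = 3.3539, t(state 4) = 3.2015, t(state 2) = 2.7368.
Expected steps from state 1 to state 3: 3.3539.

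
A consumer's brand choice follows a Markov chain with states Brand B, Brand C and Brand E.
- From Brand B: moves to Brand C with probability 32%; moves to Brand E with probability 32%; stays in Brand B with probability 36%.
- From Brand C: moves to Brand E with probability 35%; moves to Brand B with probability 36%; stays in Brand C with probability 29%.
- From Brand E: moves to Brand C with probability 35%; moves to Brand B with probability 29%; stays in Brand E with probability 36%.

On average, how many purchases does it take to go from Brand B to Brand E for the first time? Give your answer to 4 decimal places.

3.0366

Let t(s) be the expected number of purchases to first reach Brand E from state s, with t(Brand E) = 0. Conditioning on the first purchase:
t(Brand B) = 1 + 0.36·t(Brand B) + 0.32·t(Brand C)
t(Brand C) = 1 + 0.36·t(Brand B) + 0.29·t(Brand C)
Solving: t(Brand B) = 3.0366, t(Brand C) = 2.9481.
Expected purchases from Brand B to Brand E: 3.0366.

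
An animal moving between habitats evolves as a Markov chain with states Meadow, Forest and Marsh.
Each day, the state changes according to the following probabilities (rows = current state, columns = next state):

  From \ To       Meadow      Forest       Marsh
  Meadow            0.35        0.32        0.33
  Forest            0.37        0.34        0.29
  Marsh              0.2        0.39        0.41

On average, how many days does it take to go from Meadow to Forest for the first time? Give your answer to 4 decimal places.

2.8976

Let t(s) be the expected number of days to first reach Forest from state s, with t(Forest) = 0. Conditioning on the first day:
t(Meadow) = 1 + 0.35·t(Meadow) + 0.33·t(Marsh)
t(Marsh) = 1 + 0.2·t(Meadow) + 0.41·t(Marsh)
Solving: t(Meadow) = 2.8976, t(Marsh) = 2.6772.
Expected days from Meadow to Forest: 2.8976.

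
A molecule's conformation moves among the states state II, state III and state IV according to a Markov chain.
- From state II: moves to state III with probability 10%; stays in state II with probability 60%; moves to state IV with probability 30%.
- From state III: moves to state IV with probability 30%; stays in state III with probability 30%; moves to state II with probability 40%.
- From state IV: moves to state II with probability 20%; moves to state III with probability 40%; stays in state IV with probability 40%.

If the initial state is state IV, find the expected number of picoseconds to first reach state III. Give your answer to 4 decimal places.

3.3333

Let t(s) be the expected number of picoseconds to first reach state III from state s, with t(state III) = 0. Conditioning on the first picosecond:
t(state II) = 1 + 0.6·t(state II) + 0.3·t(state IV)
t(state IV) = 1 + 0.2·t(state II) + 0.4·t(state IV)
Solving: t(state II) = 5.0000, t(state IV) = 3.3333.
Expected picoseconds from state IV to state III: 3.3333.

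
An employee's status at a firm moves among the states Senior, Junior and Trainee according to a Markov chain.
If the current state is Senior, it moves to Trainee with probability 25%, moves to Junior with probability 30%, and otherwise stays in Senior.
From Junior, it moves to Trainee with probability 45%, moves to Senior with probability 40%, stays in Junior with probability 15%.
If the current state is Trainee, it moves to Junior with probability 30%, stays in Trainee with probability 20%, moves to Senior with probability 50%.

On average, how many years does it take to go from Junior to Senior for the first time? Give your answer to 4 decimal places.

2.2936

Let t(s) be the expected number of years to first reach Senior from state s, with t(Senior) = 0. Conditioning on the first year:
t(Junior) = 1 + 0.15·t(Junior) + 0.45·t(Trainee)
t(Trainee) = 1 + 0.3·t(Junior) + 0.2·t(Trainee)
Solving: t(Junior) = 2.2936, t(Trainee) = 2.1101.
Expected years from Junior to Senior: 2.2936.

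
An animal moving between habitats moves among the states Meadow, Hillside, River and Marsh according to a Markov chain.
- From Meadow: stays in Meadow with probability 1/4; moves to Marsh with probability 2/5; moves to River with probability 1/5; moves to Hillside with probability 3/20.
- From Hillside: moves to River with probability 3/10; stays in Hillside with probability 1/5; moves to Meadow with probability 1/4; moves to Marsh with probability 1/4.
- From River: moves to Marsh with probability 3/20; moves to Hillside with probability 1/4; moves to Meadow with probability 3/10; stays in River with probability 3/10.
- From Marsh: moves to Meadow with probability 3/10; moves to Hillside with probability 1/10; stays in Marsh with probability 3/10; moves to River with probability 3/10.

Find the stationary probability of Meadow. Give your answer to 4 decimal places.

0.2775

Let the stationary distribution be π with π = πP and π_1 + π_2 + π_3 + π_4 = 1.
π_1 = 0.25·π_1 + 0.25·π_2 + 0.3·π_3 + 0.3·π_4
π_2 = 0.15·π_1 + 0.2·π_2 + 0.25·π_3 + 0.1·π_4
π_3 = 0.2·π_1 + 0.3·π_2 + 0.3·π_3 + 0.3·π_4
Solving with the normalization constraint gives π = (0.2775, 0.1719, 0.2722, 0.2783).
So the stationary probability of Meadow is 0.2775.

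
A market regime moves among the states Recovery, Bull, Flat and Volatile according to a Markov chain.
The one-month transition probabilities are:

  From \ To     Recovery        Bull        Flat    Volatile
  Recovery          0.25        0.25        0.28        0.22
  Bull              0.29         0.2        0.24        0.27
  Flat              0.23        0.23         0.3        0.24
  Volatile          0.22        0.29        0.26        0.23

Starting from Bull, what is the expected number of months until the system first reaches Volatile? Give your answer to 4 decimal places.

Let t(s) be the expected number of months to first reach Volatile from state s, with t(Volatile) = 0. Conditioning on the first month:
t(Recovery) = 1 + 0.25·t(Recovery) + 0.25·t(Bull) + 0.28·t(Flat)
t(Bull) = 1 + 0.29·t(Recovery) + 0.2·t(Bull) + 0.24·t(Flat)
t(Flat) = 1 + 0.23·t(Recovery) + 0.23·t(Bull) + 0.3·t(Flat)
Solving: t(Recovery) = 4.2165, t(Bull) = 4.0188, t(Flat) = 4.1344.
Expected months from Bull to Volatile: 4.0188.

4.0188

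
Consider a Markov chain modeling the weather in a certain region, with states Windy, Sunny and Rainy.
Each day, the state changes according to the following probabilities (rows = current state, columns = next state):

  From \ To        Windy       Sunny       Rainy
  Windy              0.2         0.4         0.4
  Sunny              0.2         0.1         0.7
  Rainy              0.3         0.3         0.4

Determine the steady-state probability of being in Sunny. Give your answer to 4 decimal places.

Let the stationary distribution be π with π = πP and π_1 + π_2 + π_3 = 1.
π_1 = 0.2·π_1 + 0.2·π_2 + 0.3·π_3
π_2 = 0.4·π_1 + 0.1·π_2 + 0.3·π_3
Solving with the normalization constraint gives π = (0.2481, 0.2707, 0.4812).
So the stationary probability of Sunny is 0.2707.

0.2707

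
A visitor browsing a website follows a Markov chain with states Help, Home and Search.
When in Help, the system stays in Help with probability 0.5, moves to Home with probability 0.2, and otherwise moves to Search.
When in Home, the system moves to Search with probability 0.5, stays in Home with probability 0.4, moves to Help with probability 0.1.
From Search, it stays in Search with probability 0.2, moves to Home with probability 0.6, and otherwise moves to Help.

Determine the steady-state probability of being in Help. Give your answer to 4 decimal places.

0.2250

Let the stationary distribution be π with π = πP and π_1 + π_2 + π_3 = 1.
π_1 = 0.5·π_1 + 0.1·π_2 + 0.2·π_3
π_2 = 0.2·π_1 + 0.4·π_2 + 0.6·π_3
Solving with the normalization constraint gives π = (0.2250, 0.4250, 0.3500).
So the stationary probability of Help is 0.2250.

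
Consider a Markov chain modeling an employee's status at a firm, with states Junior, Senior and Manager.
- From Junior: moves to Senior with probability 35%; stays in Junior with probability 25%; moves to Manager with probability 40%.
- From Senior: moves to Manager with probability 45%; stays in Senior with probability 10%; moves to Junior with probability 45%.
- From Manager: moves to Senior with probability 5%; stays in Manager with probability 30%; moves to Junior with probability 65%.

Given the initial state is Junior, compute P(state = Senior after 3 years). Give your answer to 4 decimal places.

Propagate the distribution vector 3 years from Junior.
After 0 years: (1.0000, 0.0000, 0.0000)
After 1 year: (0.2500, 0.3500, 0.4000)
After 2 years: (0.4800, 0.1425, 0.3775)
After 3 years: (0.4295, 0.2011, 0.3694)
P(in Senior after 3 years) = 0.2011

0.2011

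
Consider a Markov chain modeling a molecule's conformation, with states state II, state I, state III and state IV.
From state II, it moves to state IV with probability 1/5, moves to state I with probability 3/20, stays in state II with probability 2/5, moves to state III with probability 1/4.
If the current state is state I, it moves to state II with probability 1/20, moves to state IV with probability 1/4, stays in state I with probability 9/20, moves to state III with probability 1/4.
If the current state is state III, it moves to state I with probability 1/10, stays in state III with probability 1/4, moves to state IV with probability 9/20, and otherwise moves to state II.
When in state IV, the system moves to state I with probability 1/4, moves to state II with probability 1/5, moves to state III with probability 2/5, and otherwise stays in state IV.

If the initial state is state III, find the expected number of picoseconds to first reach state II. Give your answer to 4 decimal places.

6.0189

Let t(s) be the expected number of picoseconds to first reach state II from state s, with t(state II) = 0. Conditioning on the first picosecond:
t(state I) = 1 + 0.45·t(state I) + 0.25·t(state III) + 0.25·t(state IV)
t(state III) = 1 + 0.1·t(state I) + 0.25·t(state III) + 0.45·t(state IV)
t(state IV) = 1 + 0.25·t(state I) + 0.4·t(state III) + 0.15·t(state IV)
Solving: t(state I) = 7.3603, t(state III) = 6.0189, t(state IV) = 6.1737.
Expected picoseconds from state III to state II: 6.0189.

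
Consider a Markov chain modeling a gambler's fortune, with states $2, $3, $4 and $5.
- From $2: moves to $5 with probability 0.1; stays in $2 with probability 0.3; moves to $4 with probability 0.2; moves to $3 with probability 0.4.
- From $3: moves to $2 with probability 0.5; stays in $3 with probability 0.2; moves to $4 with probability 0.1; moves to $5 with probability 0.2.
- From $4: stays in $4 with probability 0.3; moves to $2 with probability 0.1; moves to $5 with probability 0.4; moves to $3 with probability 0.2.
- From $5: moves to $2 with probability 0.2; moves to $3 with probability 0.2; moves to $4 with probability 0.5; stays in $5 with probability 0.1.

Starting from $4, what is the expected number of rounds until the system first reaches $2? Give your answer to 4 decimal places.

4.8148

Let t(s) be the expected number of rounds to first reach $2 from state s, with t($2) = 0. Conditioning on the first round:
t($3) = 1 + 0.2·t($3) + 0.1·t($4) + 0.2·t($5)
t($4) = 1 + 0.2·t($3) + 0.3·t($4) + 0.4·t($5)
t($5) = 1 + 0.2·t($3) + 0.5·t($4) + 0.1·t($5)
Solving: t($3) = 2.9630, t($4) = 4.8148, t($5) = 4.4444.
Expected rounds from $4 to $2: 4.8148.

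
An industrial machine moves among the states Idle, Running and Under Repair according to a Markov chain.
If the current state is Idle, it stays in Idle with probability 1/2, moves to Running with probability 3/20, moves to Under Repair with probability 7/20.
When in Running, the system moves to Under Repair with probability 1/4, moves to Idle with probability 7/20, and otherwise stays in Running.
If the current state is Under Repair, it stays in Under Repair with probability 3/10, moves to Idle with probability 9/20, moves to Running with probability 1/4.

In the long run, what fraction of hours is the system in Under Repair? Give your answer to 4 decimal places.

Let the stationary distribution be π with π = πP and π_1 + π_2 + π_3 = 1.
π_1 = 0.5·π_1 + 0.35·π_2 + 0.45·π_3
π_2 = 0.15·π_1 + 0.4·π_2 + 0.25·π_3
Solving with the normalization constraint gives π = (0.4483, 0.2414, 0.3103).
So the stationary probability of Under Repair is 0.3103.

0.3103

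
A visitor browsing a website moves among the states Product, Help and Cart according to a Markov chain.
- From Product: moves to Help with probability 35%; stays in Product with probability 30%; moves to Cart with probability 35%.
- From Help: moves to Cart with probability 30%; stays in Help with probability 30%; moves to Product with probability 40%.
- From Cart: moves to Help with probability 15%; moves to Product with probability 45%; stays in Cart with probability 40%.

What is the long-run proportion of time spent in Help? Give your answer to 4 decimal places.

0.2658

Let the stationary distribution be π with π = πP and π_1 + π_2 + π_3 = 1.
π_1 = 0.3·π_1 + 0.4·π_2 + 0.45·π_3
π_2 = 0.35·π_1 + 0.3·π_2 + 0.15·π_3
Solving with the normalization constraint gives π = (0.3797, 0.2658, 0.3544).
So the stationary probability of Help is 0.2658.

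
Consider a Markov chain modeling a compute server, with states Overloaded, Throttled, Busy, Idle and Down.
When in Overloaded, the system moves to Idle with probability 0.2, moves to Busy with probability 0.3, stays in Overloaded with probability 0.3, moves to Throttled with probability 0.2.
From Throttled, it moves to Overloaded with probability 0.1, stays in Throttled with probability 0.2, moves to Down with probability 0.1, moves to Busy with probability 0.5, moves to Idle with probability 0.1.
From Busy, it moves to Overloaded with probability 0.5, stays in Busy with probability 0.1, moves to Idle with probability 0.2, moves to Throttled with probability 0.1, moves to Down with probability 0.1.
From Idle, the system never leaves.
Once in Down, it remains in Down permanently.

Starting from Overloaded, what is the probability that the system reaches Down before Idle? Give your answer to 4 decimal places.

0.1978

Let h(s) be the probability of absorption at Down starting from transient state s. Then h(Down) = 1 and h(Idle) = 0. By first-step analysis:
h(Overloaded) = 0.3·h(Overloaded) + 0.2·h(Throttled) + 0.3·h(Busy) + 0.2·0
h(Throttled) = 0.1·h(Overloaded) + 0.2·h(Throttled) + 0.5·h(Busy) + 0.1·0 + 0.1·1
h(Busy) = 0.5·h(Overloaded) + 0.1·h(Throttled) + 0.1·h(Busy) + 0.2·0 + 0.1·1
Solving: h(Overloaded) = 0.1978, h(Throttled) = 0.3094, h(Busy) = 0.2554.
Starting from Overloaded, the probability is 0.1978.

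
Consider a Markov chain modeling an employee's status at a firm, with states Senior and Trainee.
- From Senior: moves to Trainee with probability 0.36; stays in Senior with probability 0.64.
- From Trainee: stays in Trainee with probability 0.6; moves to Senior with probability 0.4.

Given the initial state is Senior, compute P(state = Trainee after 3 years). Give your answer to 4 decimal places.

Propagate the distribution vector 3 years from Senior.
After 0 years: (1.0000, 0.0000)
After 1 year: (0.6400, 0.3600)
After 2 years: (0.5536, 0.4464)
After 3 years: (0.5329, 0.4671)
P(in Trainee after 3 years) = 0.4671

0.4671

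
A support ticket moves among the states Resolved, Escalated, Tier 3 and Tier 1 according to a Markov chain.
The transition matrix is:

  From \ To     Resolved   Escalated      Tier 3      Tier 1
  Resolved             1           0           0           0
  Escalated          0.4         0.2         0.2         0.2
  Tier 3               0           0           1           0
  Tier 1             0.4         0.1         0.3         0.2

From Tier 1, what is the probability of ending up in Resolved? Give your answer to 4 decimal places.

0.5806

Let h(s) be the probability of absorption at Resolved starting from transient state s. Then h(Resolved) = 1 and h(Tier 3) = 0. By first-step analysis:
h(Escalated) = 0.4·1 + 0.2·h(Escalated) + 0.2·0 + 0.2·h(Tier 1)
h(Tier 1) = 0.4·1 + 0.1·h(Escalated) + 0.3·0 + 0.2·h(Tier 1)
Solving: h(Escalated) = 0.6452, h(Tier 1) = 0.5806.
Starting from Tier 1, the probability is 0.5806.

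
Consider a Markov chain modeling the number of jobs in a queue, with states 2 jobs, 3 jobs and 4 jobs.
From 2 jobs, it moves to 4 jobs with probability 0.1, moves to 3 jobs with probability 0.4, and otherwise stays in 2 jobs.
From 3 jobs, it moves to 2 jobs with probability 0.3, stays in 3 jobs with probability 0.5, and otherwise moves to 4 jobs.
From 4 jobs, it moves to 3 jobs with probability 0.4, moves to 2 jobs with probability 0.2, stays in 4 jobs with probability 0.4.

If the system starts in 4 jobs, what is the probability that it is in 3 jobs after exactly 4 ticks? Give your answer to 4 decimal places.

0.4444

Propagate the distribution vector 4 ticks from 4 jobs.
After 0 ticks: (0.0000, 0.0000, 1.0000)
After 1 tick: (0.2000, 0.4000, 0.4000)
After 2 ticks: (0.3000, 0.4400, 0.2600)
After 3 ticks: (0.3340, 0.4440, 0.2220)
After 4 ticks: (0.3446, 0.4444, 0.2110)
P(in 3 jobs after 4 ticks) = 0.4444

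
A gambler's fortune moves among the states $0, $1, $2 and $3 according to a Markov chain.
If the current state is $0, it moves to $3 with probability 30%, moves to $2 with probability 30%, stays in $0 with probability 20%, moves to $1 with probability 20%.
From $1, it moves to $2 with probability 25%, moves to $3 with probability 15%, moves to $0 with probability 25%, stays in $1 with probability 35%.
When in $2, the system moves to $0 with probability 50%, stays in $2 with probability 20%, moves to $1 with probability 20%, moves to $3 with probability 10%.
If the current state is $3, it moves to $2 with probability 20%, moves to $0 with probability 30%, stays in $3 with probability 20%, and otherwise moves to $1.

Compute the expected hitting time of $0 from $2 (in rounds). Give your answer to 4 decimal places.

2.4242

Let t(s) be the expected number of rounds to first reach $0 from state s, with t($0) = 0. Conditioning on the first round:
t($1) = 1 + 0.35·t($1) + 0.25·t($2) + 0.15·t($3)
t($2) = 1 + 0.2·t($1) + 0.2·t($2) + 0.1·t($3)
t($3) = 1 + 0.3·t($1) + 0.2·t($2) + 0.2·t($3)
Solving: t($1) = 3.1738, t($2) = 2.4242, t($3) = 3.0463.
Expected rounds from $2 to $0: 2.4242.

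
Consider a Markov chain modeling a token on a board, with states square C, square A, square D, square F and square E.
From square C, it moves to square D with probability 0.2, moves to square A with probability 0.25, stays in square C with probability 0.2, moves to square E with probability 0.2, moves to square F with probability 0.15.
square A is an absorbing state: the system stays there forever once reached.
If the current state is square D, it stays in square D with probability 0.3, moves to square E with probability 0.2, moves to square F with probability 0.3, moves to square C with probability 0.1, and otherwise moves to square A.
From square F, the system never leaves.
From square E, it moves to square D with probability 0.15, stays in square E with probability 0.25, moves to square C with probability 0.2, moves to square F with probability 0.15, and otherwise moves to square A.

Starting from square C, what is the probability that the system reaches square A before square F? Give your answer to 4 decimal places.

Let h(s) be the probability of absorption at square A starting from transient state s. Then h(square A) = 1 and h(square F) = 0. By first-step analysis:
h(square C) = 0.2·h(square C) + 0.25·1 + 0.2·h(square D) + 0.15·0 + 0.2·h(square E)
h(square D) = 0.1·h(square C) + 0.1·1 + 0.3·h(square D) + 0.3·0 + 0.2·h(square E)
h(square E) = 0.2·h(square C) + 0.25·1 + 0.15·h(square D) + 0.15·0 + 0.25·h(square E)
Solving: h(square C) = 0.5461, h(square D) = 0.3794, h(square E) = 0.5548.
Starting from square C, the probability is 0.5461.

0.5461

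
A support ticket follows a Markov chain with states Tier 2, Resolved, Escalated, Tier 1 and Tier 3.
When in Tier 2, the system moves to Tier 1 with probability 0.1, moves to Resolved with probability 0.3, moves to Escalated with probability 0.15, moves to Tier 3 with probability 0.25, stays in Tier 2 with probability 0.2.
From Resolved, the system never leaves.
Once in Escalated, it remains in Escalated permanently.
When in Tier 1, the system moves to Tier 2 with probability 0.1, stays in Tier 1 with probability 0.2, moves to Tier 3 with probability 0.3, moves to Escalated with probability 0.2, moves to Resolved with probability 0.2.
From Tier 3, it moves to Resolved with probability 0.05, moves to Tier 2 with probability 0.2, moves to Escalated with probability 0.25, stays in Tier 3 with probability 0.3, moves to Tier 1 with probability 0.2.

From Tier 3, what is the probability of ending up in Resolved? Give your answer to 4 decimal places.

Let h(s) be the probability of absorption at Resolved starting from transient state s. Then h(Resolved) = 1 and h(Escalated) = 0. By first-step analysis:
h(Tier 2) = 0.2·h(Tier 2) + 0.3·1 + 0.15·0 + 0.1·h(Tier 1) + 0.25·h(Tier 3)
h(Tier 1) = 0.1·h(Tier 2) + 0.2·1 + 0.2·0 + 0.2·h(Tier 1) + 0.3·h(Tier 3)
h(Tier 3) = 0.2·h(Tier 2) + 0.05·1 + 0.25·0 + 0.2·h(Tier 1) + 0.3·h(Tier 3)
Solving: h(Tier 2) = 0.5424, h(Tier 1) = 0.4510, h(Tier 3) = 0.3553.
Starting from Tier 3, the probability is 0.3553.

0.3553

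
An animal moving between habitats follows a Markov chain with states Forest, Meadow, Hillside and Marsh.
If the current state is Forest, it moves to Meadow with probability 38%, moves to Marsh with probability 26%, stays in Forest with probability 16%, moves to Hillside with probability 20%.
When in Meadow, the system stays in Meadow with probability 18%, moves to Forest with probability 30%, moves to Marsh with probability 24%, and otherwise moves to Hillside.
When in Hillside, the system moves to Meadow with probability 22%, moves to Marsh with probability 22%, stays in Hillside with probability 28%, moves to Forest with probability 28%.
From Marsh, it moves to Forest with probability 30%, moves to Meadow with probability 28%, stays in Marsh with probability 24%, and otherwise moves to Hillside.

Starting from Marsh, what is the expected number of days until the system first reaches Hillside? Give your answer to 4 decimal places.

4.6924

Let t(s) be the expected number of days to first reach Hillside from state s, with t(Hillside) = 0. Conditioning on the first day:
t(Forest) = 1 + 0.16·t(Forest) + 0.38·t(Meadow) + 0.26·t(Marsh)
t(Meadow) = 1 + 0.3·t(Forest) + 0.18·t(Meadow) + 0.24·t(Marsh)
t(Marsh) = 1 + 0.3·t(Forest) + 0.28·t(Meadow) + 0.24·t(Marsh)
Solving: t(Forest) = 4.5727, t(Meadow) = 4.2658, t(Marsh) = 4.6924.
Expected days from Marsh to Hillside: 4.6924.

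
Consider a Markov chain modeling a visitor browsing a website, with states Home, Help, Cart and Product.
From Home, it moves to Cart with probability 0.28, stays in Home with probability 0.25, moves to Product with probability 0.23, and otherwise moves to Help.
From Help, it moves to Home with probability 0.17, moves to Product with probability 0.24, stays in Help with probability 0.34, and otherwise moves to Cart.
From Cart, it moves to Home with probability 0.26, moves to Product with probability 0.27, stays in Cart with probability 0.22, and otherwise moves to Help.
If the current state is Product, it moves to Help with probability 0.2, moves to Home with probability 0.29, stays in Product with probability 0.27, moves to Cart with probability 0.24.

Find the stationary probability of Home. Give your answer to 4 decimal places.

Let the stationary distribution be π with π = πP and π_1 + π_2 + π_3 + π_4 = 1.
π_1 = 0.25·π_1 + 0.17·π_2 + 0.26·π_3 + 0.29·π_4
π_2 = 0.24·π_1 + 0.34·π_2 + 0.25·π_3 + 0.2·π_4
π_3 = 0.28·π_1 + 0.25·π_2 + 0.22·π_3 + 0.24·π_4
Solving with the normalization constraint gives π = (0.2419, 0.2582, 0.2473, 0.2526).
So the stationary probability of Home is 0.2419.

0.2419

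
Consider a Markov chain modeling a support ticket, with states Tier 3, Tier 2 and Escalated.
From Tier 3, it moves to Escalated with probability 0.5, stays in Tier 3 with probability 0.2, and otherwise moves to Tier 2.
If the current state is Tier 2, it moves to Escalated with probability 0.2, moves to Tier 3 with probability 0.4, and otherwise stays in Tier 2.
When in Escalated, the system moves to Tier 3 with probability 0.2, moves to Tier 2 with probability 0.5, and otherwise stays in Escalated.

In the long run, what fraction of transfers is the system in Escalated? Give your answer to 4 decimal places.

Let the stationary distribution be π with π = πP and π_1 + π_2 + π_3 = 1.
π_1 = 0.2·π_1 + 0.4·π_2 + 0.2·π_3
π_2 = 0.3·π_1 + 0.4·π_2 + 0.5·π_3
Solving with the normalization constraint gives π = (0.2807, 0.4035, 0.3158).
So the stationary probability of Escalated is 0.3158.

0.3158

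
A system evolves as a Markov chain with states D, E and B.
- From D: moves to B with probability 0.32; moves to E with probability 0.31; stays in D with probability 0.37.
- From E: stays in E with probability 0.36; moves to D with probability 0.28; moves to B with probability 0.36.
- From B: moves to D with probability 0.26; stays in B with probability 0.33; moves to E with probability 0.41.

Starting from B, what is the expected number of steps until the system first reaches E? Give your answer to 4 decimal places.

2.6261

Let t(s) be the expected number of steps to first reach E from state s, with t(E) = 0. Conditioning on the first step:
t(D) = 1 + 0.37·t(D) + 0.32·t(B)
t(B) = 1 + 0.26·t(D) + 0.33·t(B)
Solving: t(D) = 2.9212, t(B) = 2.6261.
Expected steps from B to E: 2.6261.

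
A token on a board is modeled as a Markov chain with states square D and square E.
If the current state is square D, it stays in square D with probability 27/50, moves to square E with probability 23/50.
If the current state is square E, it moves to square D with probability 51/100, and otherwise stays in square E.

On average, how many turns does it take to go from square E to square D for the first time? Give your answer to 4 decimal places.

1.9608

Let t(s) be the expected number of turns to first reach square D from state s, with t(square D) = 0. Conditioning on the first turn:
t(square E) = 1 + 0.49·t(square E)
Solving: t(square E) = 1.9608.
Expected turns from square E to square D: 1.9608.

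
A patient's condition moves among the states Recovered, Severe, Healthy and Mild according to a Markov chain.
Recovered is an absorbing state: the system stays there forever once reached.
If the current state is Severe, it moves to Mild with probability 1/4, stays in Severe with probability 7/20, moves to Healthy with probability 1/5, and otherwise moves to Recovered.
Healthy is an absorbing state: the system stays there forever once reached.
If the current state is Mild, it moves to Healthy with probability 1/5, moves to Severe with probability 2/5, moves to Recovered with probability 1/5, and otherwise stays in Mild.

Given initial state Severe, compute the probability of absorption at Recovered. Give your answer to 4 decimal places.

Let h(s) be the probability of absorption at Recovered starting from transient state s. Then h(Recovered) = 1 and h(Healthy) = 0. By first-step analysis:
h(Severe) = 0.2·1 + 0.35·h(Severe) + 0.2·0 + 0.25·h(Mild)
h(Mild) = 0.2·1 + 0.4·h(Severe) + 0.2·0 + 0.2·h(Mild)
Solving: h(Severe) = 0.5000, h(Mild) = 0.5000.
Starting from Severe, the probability is 0.5000.

0.5000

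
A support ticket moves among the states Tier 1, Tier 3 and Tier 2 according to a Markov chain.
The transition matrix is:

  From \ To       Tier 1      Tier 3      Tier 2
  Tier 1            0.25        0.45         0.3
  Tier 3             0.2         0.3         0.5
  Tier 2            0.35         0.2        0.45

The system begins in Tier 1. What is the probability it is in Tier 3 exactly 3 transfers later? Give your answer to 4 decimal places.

0.2951

Propagate the distribution vector 3 transfers from Tier 1.
After 0 transfers: (1.0000, 0.0000, 0.0000)
After 1 transfer: (0.2500, 0.4500, 0.3000)
After 2 transfers: (0.2575, 0.3075, 0.4350)
After 3 transfers: (0.2781, 0.2951, 0.4268)
P(in Tier 3 after 3 transfers) = 0.2951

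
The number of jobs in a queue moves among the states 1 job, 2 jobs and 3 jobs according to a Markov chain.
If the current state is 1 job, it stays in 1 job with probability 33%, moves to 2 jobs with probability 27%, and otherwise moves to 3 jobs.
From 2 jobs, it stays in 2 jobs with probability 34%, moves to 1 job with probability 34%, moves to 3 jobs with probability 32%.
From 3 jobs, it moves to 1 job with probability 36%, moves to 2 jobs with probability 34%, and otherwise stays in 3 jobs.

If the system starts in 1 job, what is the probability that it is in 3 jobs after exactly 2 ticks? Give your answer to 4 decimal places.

0.3384

Sum over the intermediate state after 1 tick:
P = P(1 job→1 job)·P(1 job→3 jobs) + P(1 job→2 jobs)·P(2 jobs→3 jobs) + P(1 job→3 jobs)·P(3 jobs→3 jobs)
  = 0.33×0.4 + 0.27×0.32 + 0.4×0.3
  = 0.1320 + 0.0864 + 0.1200 = 0.3384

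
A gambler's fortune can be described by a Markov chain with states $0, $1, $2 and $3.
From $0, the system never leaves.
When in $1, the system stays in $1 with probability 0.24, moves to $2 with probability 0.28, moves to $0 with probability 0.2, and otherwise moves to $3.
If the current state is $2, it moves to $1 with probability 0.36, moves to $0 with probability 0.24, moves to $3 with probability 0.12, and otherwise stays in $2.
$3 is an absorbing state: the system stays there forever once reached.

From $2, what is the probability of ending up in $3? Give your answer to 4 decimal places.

Let h(s) be the probability of absorption at $3 starting from transient state s. Then h($3) = 1 and h($0) = 0. By first-step analysis:
h($1) = 0.2·0 + 0.24·h($1) + 0.28·h($2) + 0.28·1
h($2) = 0.24·0 + 0.36·h($1) + 0.28·h($2) + 0.12·1
Solving: h($1) = 0.5269, h($2) = 0.4301.
Starting from $2, the probability is 0.4301.

0.4301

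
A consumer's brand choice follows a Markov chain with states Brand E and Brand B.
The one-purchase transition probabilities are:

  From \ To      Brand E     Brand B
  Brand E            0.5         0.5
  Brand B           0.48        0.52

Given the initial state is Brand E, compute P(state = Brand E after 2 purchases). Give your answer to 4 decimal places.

Sum over the intermediate state after 1 purchase:
P = P(Brand E→Brand E)·P(Brand E→Brand E) + P(Brand E→Brand B)·P(Brand B→Brand E)
  = 0.5×0.5 + 0.5×0.48
  = 0.2500 + 0.2400 = 0.4900

0.4900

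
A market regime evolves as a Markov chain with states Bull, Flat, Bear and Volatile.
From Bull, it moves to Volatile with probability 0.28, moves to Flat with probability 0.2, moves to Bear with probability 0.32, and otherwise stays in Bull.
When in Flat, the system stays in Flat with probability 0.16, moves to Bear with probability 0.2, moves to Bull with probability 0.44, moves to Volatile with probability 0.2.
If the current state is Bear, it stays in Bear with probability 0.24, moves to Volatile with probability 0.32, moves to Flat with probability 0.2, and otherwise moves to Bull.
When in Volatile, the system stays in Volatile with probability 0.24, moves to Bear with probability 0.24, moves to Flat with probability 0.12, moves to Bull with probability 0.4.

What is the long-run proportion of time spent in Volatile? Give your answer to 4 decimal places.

0.2659

Let the stationary distribution be π with π = πP and π_1 + π_2 + π_3 + π_4 = 1.
π_1 = 0.2·π_1 + 0.44·π_2 + 0.24·π_3 + 0.4·π_4
π_2 = 0.2·π_1 + 0.16·π_2 + 0.2·π_3 + 0.12·π_4
π_3 = 0.32·π_1 + 0.2·π_2 + 0.24·π_3 + 0.24·π_4
Solving with the normalization constraint gives π = (0.3047, 0.1719, 0.2575, 0.2659).
So the stationary probability of Volatile is 0.2659.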